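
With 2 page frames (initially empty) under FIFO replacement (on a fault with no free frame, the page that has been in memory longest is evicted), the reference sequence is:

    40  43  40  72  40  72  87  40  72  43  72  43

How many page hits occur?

40: miss, frames [40]
43: miss, frames [40, 43]
40: hit
72: miss, evict 40, frames [43, 72]
40: miss, evict 43, frames [72, 40]
72: hit
87: miss, evict 72, frames [40, 87]
40: hit
72: miss, evict 40, frames [87, 72]
43: miss, evict 87, frames [72, 43]
72: hit
43: hit
Hits: 5.

5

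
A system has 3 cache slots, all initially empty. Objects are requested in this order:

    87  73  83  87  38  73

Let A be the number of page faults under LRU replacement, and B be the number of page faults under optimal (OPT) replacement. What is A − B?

Under LRU: F F F . F F → 5 faults.
Under OPT: F F F . F . → 4 faults.
A − B = 5 − 4 = 1.

1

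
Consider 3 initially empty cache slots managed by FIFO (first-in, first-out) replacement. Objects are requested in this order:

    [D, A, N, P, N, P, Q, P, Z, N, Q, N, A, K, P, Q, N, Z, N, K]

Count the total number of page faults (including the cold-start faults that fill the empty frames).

14

D → fault, frames {D}
A → fault, frames {D,A}
N → fault, frames {D,A,N}
P → fault, evict D, frames {A,N,P}
N → hit
P → hit
Q → fault, evict A, frames {N,P,Q}
P → hit
Z → fault, evict N, frames {P,Q,Z}
N → fault, evict P, frames {Q,Z,N}
Q → hit
N → hit
A → fault, evict Q, frames {Z,N,A}
K → fault, evict Z, frames {N,A,K}
P → fault, evict N, frames {A,K,P}
Q → fault, evict A, frames {K,P,Q}
N → fault, evict K, frames {P,Q,N}
Z → fault, evict P, frames {Q,N,Z}
N → hit
K → fault, evict Q, frames {N,Z,K}
Page faults: 14.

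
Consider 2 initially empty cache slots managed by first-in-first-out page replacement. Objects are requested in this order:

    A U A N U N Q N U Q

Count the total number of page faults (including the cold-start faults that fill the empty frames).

5

A: fault, frames [A]
U: fault, frames [A, U]
A: hit
N: fault, evict A, frames [U, N]
U: hit
N: hit
Q: fault, evict U, frames [N, Q]
N: hit
U: fault, evict N, frames [Q, U]
Q: hit
Page faults: 5.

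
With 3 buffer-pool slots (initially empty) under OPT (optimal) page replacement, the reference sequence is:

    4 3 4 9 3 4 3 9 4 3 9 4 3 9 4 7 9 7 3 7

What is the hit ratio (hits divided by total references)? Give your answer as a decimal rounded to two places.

0.80

4 -> miss, frames [4]
3 -> miss, frames [4, 3]
4 -> hit
9 -> miss, frames [4, 3, 9]
3 -> hit
4 -> hit
3 -> hit
9 -> hit
4 -> hit
3 -> hit
9 -> hit
4 -> hit
3 -> hit
9 -> hit
4 -> hit
7 -> miss, evict 4, frames [3, 9, 7]
9 -> hit
7 -> hit
3 -> hit
7 -> hit
Hits: 16 of 20 references → 16/20 = 0.8000.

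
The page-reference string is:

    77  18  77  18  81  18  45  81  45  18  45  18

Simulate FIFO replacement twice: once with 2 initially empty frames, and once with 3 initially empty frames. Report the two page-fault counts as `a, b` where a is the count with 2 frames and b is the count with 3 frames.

5, 4

2 frames: F F . . F . F . . F . . → 5 faults.
3 frames: F F . . F . F . . . . . → 4 faults.
4 < 5: adding a frame reduced faults, as is typical.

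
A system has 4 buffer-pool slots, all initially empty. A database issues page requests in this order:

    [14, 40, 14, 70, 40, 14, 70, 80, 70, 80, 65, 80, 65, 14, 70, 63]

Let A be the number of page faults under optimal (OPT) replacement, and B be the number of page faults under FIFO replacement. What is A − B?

Under OPT: F F . F . . . F . . F . . . . F → 6 faults.
Under FIFO: F F . F . . . F . . F . . F . F → 7 faults.
A − B = 6 − 7 = -1.

-1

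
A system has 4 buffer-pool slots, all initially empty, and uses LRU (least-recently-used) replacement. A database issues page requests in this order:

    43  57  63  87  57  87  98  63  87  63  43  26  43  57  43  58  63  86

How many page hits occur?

43 -> fault, frames (43)
57 -> fault, frames (43 57)
63 -> fault, frames (43 57 63)
87 -> fault, frames (43 57 63 87)
57 -> hit
87 -> hit
98 -> fault, evict 43, frames (63 57 87 98)
63 -> hit
87 -> hit
63 -> hit
43 -> fault, evict 57, frames (98 87 63 43)
26 -> fault, evict 98, frames (87 63 43 26)
43 -> hit
57 -> fault, evict 87, frames (63 26 43 57)
43 -> hit
58 -> fault, evict 63, frames (26 57 43 58)
63 -> fault, evict 26, frames (57 43 58 63)
86 -> fault, evict 57, frames (43 58 63 86)
Hits: 7.

7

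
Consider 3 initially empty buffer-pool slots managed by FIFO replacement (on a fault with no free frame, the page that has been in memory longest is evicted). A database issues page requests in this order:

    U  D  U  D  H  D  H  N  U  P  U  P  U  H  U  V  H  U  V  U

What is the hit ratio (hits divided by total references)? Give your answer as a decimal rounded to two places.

U -> miss, frames [U]
D -> miss, frames [U, D]
U -> hit
D -> hit
H -> miss, frames [U, D, H]
D -> hit
H -> hit
N -> miss, evict U, frames [D, H, N]
U -> miss, evict D, frames [H, N, U]
P -> miss, evict H, frames [N, U, P]
U -> hit
P -> hit
U -> hit
H -> miss, evict N, frames [U, P, H]
U -> hit
V -> miss, evict U, frames [P, H, V]
H -> hit
U -> miss, evict P, frames [H, V, U]
V -> hit
U -> hit
Hits: 11 of 20 references → 11/20 = 0.5500.

0.55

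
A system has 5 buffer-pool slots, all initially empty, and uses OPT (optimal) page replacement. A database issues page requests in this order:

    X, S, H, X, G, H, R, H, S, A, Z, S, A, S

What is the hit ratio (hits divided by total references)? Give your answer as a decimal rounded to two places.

0.50

X: miss, frames {X}
S: miss, frames {X,S}
H: miss, frames {X,S,H}
X: hit
G: miss, frames {X,S,H,G}
H: hit
R: miss, frames {X,S,H,G,R}
H: hit
S: hit
A: miss, evict R, frames {X,S,H,G,A}
Z: miss, evict G, frames {X,S,H,A,Z}
S: hit
A: hit
S: hit
Hits: 7 of 14 references → 7/14 = 0.5000.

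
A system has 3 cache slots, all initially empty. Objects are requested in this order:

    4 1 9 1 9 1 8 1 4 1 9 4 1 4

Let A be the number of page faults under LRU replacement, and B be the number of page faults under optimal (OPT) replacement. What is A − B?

Under LRU: F F F . . . F . F . F . . . → 6 faults.
Under OPT: F F F . . . F . . . F . . . → 5 faults.
A − B = 6 − 5 = 1.

1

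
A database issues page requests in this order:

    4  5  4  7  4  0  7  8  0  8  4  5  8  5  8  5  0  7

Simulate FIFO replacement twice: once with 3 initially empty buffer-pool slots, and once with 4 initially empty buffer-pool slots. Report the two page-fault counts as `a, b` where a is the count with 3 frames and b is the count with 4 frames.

3 frames: F F . F . F . F . . F F . . . . F F → 9 faults.
4 frames: F F . F . F . F . . F F . . . . . F → 8 faults.
8 < 9: adding a frame reduced faults, as is typical.

9, 8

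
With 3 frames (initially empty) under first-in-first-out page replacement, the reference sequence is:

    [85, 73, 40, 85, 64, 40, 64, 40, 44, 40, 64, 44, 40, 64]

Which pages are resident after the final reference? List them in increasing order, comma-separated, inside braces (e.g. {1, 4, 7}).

85 → fault, frames [85]
73 → fault, frames [85, 73]
40 → fault, frames [85, 73, 40]
85 → hit
64 → fault, evict 85, frames [73, 40, 64]
40 → hit
64 → hit
40 → hit
44 → fault, evict 73, frames [40, 64, 44]
40 → hit
64 → hit
44 → hit
40 → hit
64 → hit

{40, 44, 64}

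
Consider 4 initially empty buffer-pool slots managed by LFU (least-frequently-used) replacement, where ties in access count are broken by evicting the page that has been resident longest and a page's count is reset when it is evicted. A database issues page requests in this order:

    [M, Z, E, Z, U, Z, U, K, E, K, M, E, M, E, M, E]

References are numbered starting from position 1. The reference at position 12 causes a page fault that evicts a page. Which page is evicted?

M

pos 1: M → fault, frames {M}
pos 2: Z → fault, frames {M,Z}
pos 3: E → fault, frames {M,Z,E}
pos 4: Z → hit
pos 5: U → fault, frames {M,Z,E,U}
pos 6: Z → hit
pos 7: U → hit
pos 8: K → fault, evict M, frames {Z,E,U,K}
pos 9: E → hit
pos 10: K → hit
pos 11: M → fault, evict E, frames {Z,U,K,M}
pos 12: E → fault, evict M, frames {Z,U,K,E}
At position 12, page M is evicted.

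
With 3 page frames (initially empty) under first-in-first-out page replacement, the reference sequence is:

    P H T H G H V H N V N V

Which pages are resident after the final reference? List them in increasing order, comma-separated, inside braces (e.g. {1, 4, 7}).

{H, N, V}

P -> miss, frames (P)
H -> miss, frames (P H)
T -> miss, frames (P H T)
H -> hit
G -> miss, evict P, frames (H T G)
H -> hit
V -> miss, evict H, frames (T G V)
H -> miss, evict T, frames (G V H)
N -> miss, evict G, frames (V H N)
V -> hit
N -> hit
V -> hit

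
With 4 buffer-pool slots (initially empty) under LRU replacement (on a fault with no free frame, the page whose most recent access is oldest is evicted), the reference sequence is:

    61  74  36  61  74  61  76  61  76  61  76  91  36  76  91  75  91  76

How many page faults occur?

61 -> miss, frames {61}
74 -> miss, frames {61,74}
36 -> miss, frames {61,74,36}
61 -> hit
74 -> hit
61 -> hit
76 -> miss, frames {36,74,61,76}
61 -> hit
76 -> hit
61 -> hit
76 -> hit
91 -> miss, evict 36, frames {74,61,76,91}
36 -> miss, evict 74, frames {61,76,91,36}
76 -> hit
91 -> hit
75 -> miss, evict 61, frames {36,76,91,75}
91 -> hit
76 -> hit
Page faults: 7.

7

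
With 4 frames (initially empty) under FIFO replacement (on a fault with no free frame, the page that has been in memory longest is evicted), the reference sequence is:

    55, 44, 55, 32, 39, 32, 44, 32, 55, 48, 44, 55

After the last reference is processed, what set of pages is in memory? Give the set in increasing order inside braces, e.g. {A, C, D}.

{32, 39, 48, 55}

55 -> fault, frames [55]
44 -> fault, frames [55, 44]
55 -> hit
32 -> fault, frames [55, 44, 32]
39 -> fault, frames [55, 44, 32, 39]
32 -> hit
44 -> hit
32 -> hit
55 -> hit
48 -> fault, evict 55, frames [44, 32, 39, 48]
44 -> hit
55 -> fault, evict 44, frames [32, 39, 48, 55]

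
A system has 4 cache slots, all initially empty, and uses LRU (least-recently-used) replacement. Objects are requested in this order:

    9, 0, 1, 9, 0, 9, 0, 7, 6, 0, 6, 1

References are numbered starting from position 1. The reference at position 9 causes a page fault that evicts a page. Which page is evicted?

pos 1: 9 -> miss, frames (9)
pos 2: 0 -> miss, frames (9 0)
pos 3: 1 -> miss, frames (9 0 1)
pos 4: 9 -> hit
pos 5: 0 -> hit
pos 6: 9 -> hit
pos 7: 0 -> hit
pos 8: 7 -> miss, frames (1 9 0 7)
pos 9: 6 -> miss, evict 1, frames (9 0 7 6)
At position 9, page 1 is evicted.

1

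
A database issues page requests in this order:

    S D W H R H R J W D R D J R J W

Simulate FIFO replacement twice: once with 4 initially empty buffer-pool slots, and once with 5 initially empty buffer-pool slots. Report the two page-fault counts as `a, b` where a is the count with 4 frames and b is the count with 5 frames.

8, 6

4 frames: F F F F F . . F . F . . . . . F → 8 faults.
5 frames: F F F F F . . F . . . . . . . . → 6 faults.
6 < 8: adding a frame reduced faults, as is typical.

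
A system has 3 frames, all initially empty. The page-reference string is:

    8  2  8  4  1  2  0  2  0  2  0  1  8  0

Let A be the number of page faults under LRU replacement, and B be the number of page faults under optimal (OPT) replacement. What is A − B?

1

Under LRU: F F . F F F F . . . . . F . → 7 faults.
Under OPT: F F . F F . F . . . . . F . → 6 faults.
A − B = 7 − 6 = 1.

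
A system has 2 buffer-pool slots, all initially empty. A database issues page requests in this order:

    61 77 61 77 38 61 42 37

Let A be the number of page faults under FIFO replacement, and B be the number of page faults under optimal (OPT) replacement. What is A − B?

1

Under FIFO: F F . . F F F F → 6 faults.
Under OPT: F F . . F . F F → 5 faults.
A − B = 6 − 5 = 1.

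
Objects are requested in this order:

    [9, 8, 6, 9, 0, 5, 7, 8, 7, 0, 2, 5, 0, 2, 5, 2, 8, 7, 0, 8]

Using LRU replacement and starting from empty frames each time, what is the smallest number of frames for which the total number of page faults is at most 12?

4

f=1: 20 faults
f=2: 18 faults
f=3: 13 faults
f=4: 12 faults
f=5: 8 faults
f=6: 7 faults
f=7: 7 faults
Smallest f with faults ≤ 12 is 4.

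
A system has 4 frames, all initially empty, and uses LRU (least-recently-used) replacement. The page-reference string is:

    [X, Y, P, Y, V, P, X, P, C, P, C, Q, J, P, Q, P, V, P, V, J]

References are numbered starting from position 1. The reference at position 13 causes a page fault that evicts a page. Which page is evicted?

X

pos 1: X → fault, frames [X]
pos 2: Y → fault, frames [X, Y]
pos 3: P → fault, frames [X, Y, P]
pos 4: Y → hit
pos 5: V → fault, frames [X, P, Y, V]
pos 6: P → hit
pos 7: X → hit
pos 8: P → hit
pos 9: C → fault, evict Y, frames [V, X, P, C]
pos 10: P → hit
pos 11: C → hit
pos 12: Q → fault, evict V, frames [X, P, C, Q]
pos 13: J → fault, evict X, frames [P, C, Q, J]
At position 13, page X is evicted.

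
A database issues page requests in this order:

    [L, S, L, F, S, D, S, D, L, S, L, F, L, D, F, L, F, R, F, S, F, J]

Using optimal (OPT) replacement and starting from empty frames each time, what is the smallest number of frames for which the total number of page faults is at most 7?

f=1: 22 faults
f=2: 11 faults
f=3: 8 faults
f=4: 6 faults
f=5: 6 faults
f=6: 6 faults
Smallest f with faults ≤ 7 is 4.

4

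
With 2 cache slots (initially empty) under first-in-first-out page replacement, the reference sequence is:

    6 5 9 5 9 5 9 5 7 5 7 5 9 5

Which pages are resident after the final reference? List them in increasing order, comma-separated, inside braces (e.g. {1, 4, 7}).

{5, 9}

6 -> fault, frames [6]
5 -> fault, frames [6, 5]
9 -> fault, evict 6, frames [5, 9]
5 -> hit
9 -> hit
5 -> hit
9 -> hit
5 -> hit
7 -> fault, evict 5, frames [9, 7]
5 -> fault, evict 9, frames [7, 5]
7 -> hit
5 -> hit
9 -> fault, evict 7, frames [5, 9]
5 -> hit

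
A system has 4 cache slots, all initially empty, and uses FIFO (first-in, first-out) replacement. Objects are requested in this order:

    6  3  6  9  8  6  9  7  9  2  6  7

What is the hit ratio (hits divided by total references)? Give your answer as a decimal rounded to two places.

6 -> miss, frames {6}
3 -> miss, frames {6,3}
6 -> hit
9 -> miss, frames {6,3,9}
8 -> miss, frames {6,3,9,8}
6 -> hit
9 -> hit
7 -> miss, evict 6, frames {3,9,8,7}
9 -> hit
2 -> miss, evict 3, frames {9,8,7,2}
6 -> miss, evict 9, frames {8,7,2,6}
7 -> hit
Hits: 5 of 12 references → 5/12 = 0.4167.

0.42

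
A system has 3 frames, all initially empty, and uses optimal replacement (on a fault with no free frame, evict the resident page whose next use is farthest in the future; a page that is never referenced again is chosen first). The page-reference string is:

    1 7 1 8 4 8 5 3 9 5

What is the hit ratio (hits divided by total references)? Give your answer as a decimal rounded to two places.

1: miss, frames (1)
7: miss, frames (1 7)
1: hit
8: miss, frames (1 7 8)
4: miss, evict 7, frames (1 8 4)
8: hit
5: miss, evict 4, frames (1 8 5)
3: miss, evict 8, frames (1 5 3)
9: miss, evict 3, frames (1 5 9)
5: hit
Hits: 3 of 10 references → 3/10 = 0.3000.

0.30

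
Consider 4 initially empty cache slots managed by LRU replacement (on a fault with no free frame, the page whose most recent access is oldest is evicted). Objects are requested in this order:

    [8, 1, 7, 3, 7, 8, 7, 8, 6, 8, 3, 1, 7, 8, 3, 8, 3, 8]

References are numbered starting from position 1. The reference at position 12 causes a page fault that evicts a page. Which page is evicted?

7

pos 1: 8 → miss, frames (8)
pos 2: 1 → miss, frames (8 1)
pos 3: 7 → miss, frames (8 1 7)
pos 4: 3 → miss, frames (8 1 7 3)
pos 5: 7 → hit
pos 6: 8 → hit
pos 7: 7 → hit
pos 8: 8 → hit
pos 9: 6 → miss, evict 1, frames (3 7 8 6)
pos 10: 8 → hit
pos 11: 3 → hit
pos 12: 1 → miss, evict 7, frames (6 8 3 1)
At position 12, page 7 is evicted.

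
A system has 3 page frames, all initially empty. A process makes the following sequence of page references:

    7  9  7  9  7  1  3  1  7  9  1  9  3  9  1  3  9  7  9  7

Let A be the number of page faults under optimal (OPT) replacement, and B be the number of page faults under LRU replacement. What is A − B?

Under OPT: F F . . . F F . . F . . . . . . . F . . → 6 faults.
Under LRU: F F . . . F F . . F . . F . . . . F . . → 7 faults.
A − B = 6 − 7 = -1.

-1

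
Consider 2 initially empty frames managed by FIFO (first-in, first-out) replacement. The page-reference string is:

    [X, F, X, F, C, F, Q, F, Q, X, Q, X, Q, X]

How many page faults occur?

7

X: fault, frames (X)
F: fault, frames (X F)
X: hit
F: hit
C: fault, evict X, frames (F C)
F: hit
Q: fault, evict F, frames (C Q)
F: fault, evict C, frames (Q F)
Q: hit
X: fault, evict Q, frames (F X)
Q: fault, evict F, frames (X Q)
X: hit
Q: hit
X: hit
Page faults: 7.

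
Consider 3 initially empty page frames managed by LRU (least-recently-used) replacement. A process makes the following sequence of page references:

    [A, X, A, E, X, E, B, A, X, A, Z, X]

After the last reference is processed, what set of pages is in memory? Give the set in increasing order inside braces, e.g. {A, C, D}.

A -> miss, frames {A}
X -> miss, frames {A,X}
A -> hit
E -> miss, frames {X,A,E}
X -> hit
E -> hit
B -> miss, evict A, frames {X,E,B}
A -> miss, evict X, frames {E,B,A}
X -> miss, evict E, frames {B,A,X}
A -> hit
Z -> miss, evict B, frames {X,A,Z}
X -> hit

{A, X, Z}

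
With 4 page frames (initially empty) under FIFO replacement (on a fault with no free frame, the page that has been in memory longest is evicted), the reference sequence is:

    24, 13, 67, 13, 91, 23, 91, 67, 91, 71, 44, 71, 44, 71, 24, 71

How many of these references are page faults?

24: fault, frames (24)
13: fault, frames (24 13)
67: fault, frames (24 13 67)
13: hit
91: fault, frames (24 13 67 91)
23: fault, evict 24, frames (13 67 91 23)
91: hit
67: hit
91: hit
71: fault, evict 13, frames (67 91 23 71)
44: fault, evict 67, frames (91 23 71 44)
71: hit
44: hit
71: hit
24: fault, evict 91, frames (23 71 44 24)
71: hit
Page faults: 8.

8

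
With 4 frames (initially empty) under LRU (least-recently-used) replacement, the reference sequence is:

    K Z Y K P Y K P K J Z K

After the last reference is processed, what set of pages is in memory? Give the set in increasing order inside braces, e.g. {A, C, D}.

K: fault, frames [K]
Z: fault, frames [K, Z]
Y: fault, frames [K, Z, Y]
K: hit
P: fault, frames [Z, Y, K, P]
Y: hit
K: hit
P: hit
K: hit
J: fault, evict Z, frames [Y, P, K, J]
Z: fault, evict Y, frames [P, K, J, Z]
K: hit

{J, K, P, Z}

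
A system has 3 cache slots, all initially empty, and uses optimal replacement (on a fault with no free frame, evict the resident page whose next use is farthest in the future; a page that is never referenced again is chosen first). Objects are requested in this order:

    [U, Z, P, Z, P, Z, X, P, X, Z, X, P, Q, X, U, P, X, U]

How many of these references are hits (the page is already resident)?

U -> miss, frames [U]
Z -> miss, frames [U, Z]
P -> miss, frames [U, Z, P]
Z -> hit
P -> hit
Z -> hit
X -> miss, evict U, frames [Z, P, X]
P -> hit
X -> hit
Z -> hit
X -> hit
P -> hit
Q -> miss, evict Z, frames [P, X, Q]
X -> hit
U -> miss, evict Q, frames [P, X, U]
P -> hit
X -> hit
U -> hit
Hits: 12.

12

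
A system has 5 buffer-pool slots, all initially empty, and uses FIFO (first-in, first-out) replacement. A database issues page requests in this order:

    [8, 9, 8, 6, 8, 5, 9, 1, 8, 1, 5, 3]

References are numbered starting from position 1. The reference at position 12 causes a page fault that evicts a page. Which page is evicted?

8

pos 1: 8 -> miss, frames {8}
pos 2: 9 -> miss, frames {8,9}
pos 3: 8 -> hit
pos 4: 6 -> miss, frames {8,9,6}
pos 5: 8 -> hit
pos 6: 5 -> miss, frames {8,9,6,5}
pos 7: 9 -> hit
pos 8: 1 -> miss, frames {8,9,6,5,1}
pos 9: 8 -> hit
pos 10: 1 -> hit
pos 11: 5 -> hit
pos 12: 3 -> miss, evict 8, frames {9,6,5,1,3}
At position 12, page 8 is evicted.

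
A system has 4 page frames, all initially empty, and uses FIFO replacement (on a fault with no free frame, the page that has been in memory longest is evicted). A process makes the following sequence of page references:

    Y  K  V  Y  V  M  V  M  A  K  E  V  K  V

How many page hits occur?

Y -> fault, frames {Y}
K -> fault, frames {Y,K}
V -> fault, frames {Y,K,V}
Y -> hit
V -> hit
M -> fault, frames {Y,K,V,M}
V -> hit
M -> hit
A -> fault, evict Y, frames {K,V,M,A}
K -> hit
E -> fault, evict K, frames {V,M,A,E}
V -> hit
K -> fault, evict V, frames {M,A,E,K}
V -> fault, evict M, frames {A,E,K,V}
Hits: 6.

6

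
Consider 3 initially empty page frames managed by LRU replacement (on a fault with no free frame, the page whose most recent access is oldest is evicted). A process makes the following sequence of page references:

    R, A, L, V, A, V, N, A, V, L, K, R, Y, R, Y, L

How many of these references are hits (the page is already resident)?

R: fault, frames (R)
A: fault, frames (R A)
L: fault, frames (R A L)
V: fault, evict R, frames (A L V)
A: hit
V: hit
N: fault, evict L, frames (A V N)
A: hit
V: hit
L: fault, evict N, frames (A V L)
K: fault, evict A, frames (V L K)
R: fault, evict V, frames (L K R)
Y: fault, evict L, frames (K R Y)
R: hit
Y: hit
L: fault, evict K, frames (R Y L)
Hits: 6.

6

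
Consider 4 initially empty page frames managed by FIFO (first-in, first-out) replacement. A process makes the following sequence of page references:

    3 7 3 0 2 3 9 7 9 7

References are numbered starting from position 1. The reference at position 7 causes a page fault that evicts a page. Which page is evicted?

pos 1: 3: fault, frames [3]
pos 2: 7: fault, frames [3, 7]
pos 3: 3: hit
pos 4: 0: fault, frames [3, 7, 0]
pos 5: 2: fault, frames [3, 7, 0, 2]
pos 6: 3: hit
pos 7: 9: fault, evict 3, frames [7, 0, 2, 9]
At position 7, page 3 is evicted.

3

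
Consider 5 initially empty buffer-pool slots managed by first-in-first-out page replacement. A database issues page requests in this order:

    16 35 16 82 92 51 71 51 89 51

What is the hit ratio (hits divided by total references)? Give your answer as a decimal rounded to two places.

16: fault, frames (16)
35: fault, frames (16 35)
16: hit
82: fault, frames (16 35 82)
92: fault, frames (16 35 82 92)
51: fault, frames (16 35 82 92 51)
71: fault, evict 16, frames (35 82 92 51 71)
51: hit
89: fault, evict 35, frames (82 92 51 71 89)
51: hit
Hits: 3 of 10 references → 3/10 = 0.3000.

0.30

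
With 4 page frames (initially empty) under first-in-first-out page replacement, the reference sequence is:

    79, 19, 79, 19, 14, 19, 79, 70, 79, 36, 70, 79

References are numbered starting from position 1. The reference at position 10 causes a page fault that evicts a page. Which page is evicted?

pos 1: 79 -> miss, frames {79}
pos 2: 19 -> miss, frames {79,19}
pos 3: 79 -> hit
pos 4: 19 -> hit
pos 5: 14 -> miss, frames {79,19,14}
pos 6: 19 -> hit
pos 7: 79 -> hit
pos 8: 70 -> miss, frames {79,19,14,70}
pos 9: 79 -> hit
pos 10: 36 -> miss, evict 79, frames {19,14,70,36}
At position 10, page 79 is evicted.

79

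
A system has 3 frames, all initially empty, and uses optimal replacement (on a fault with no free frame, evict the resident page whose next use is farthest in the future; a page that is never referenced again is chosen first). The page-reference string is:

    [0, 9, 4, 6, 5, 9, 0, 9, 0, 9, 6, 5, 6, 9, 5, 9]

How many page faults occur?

6

0 -> miss, frames (0)
9 -> miss, frames (0 9)
4 -> miss, frames (0 9 4)
6 -> miss, evict 4, frames (0 9 6)
5 -> miss, evict 6, frames (0 9 5)
9 -> hit
0 -> hit
9 -> hit
0 -> hit
9 -> hit
6 -> miss, evict 0, frames (9 5 6)
5 -> hit
6 -> hit
9 -> hit
5 -> hit
9 -> hit
Page faults: 6.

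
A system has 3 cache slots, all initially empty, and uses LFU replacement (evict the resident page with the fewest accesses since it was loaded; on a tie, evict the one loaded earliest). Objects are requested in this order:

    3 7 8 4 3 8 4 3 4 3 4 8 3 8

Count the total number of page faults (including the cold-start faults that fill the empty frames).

3 -> fault, frames (3)
7 -> fault, frames (3 7)
8 -> fault, frames (3 7 8)
4 -> fault, evict 3, frames (7 8 4)
3 -> fault, evict 7, frames (8 4 3)
8 -> hit
4 -> hit
3 -> hit
4 -> hit
3 -> hit
4 -> hit
8 -> hit
3 -> hit
8 -> hit
Page faults: 5.

5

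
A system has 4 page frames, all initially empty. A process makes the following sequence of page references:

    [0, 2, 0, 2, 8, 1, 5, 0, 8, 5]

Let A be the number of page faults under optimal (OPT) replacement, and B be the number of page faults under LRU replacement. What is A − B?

-1

Under OPT: F F . . F F F . . . → 5 faults.
Under LRU: F F . . F F F F . . → 6 faults.
A − B = 5 − 6 = -1.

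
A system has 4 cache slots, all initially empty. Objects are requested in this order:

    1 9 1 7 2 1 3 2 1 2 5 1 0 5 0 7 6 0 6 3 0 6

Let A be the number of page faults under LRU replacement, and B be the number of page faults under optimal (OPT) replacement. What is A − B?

2

Under LRU: F F . F F . F . . . F . F . . F F . . F . . → 10 faults.
Under OPT: F F . F F . F . . . F . F . . . F . . . . . → 8 faults.
A − B = 10 − 8 = 2.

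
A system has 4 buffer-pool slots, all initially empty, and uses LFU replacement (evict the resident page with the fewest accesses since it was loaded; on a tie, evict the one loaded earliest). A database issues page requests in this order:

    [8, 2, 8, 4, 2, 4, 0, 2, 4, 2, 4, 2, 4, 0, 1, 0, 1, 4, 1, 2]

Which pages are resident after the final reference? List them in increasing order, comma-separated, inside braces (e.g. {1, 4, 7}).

8 -> fault, frames {8}
2 -> fault, frames {8,2}
8 -> hit
4 -> fault, frames {8,2,4}
2 -> hit
4 -> hit
0 -> fault, frames {8,2,4,0}
2 -> hit
4 -> hit
2 -> hit
4 -> hit
2 -> hit
4 -> hit
0 -> hit
1 -> fault, evict 8, frames {2,4,0,1}
0 -> hit
1 -> hit
4 -> hit
1 -> hit
2 -> hit

{0, 1, 2, 4}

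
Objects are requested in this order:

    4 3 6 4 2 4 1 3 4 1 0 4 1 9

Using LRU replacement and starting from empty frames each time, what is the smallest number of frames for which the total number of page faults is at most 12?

3

f=1: 14 faults
f=2: 13 faults
f=3: 8 faults
f=4: 8 faults
f=5: 7 faults
f=6: 7 faults
f=7: 7 faults
Smallest f with faults ≤ 12 is 3.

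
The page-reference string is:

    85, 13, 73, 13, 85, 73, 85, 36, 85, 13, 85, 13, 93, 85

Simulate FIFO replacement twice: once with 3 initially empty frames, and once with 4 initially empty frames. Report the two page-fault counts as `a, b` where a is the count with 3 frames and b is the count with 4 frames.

3 frames: F F F . . . . F F F . . F . → 7 faults.
4 frames: F F F . . . . F . . . . F F → 6 faults.
6 < 7: adding a frame reduced faults, as is typical.

7, 6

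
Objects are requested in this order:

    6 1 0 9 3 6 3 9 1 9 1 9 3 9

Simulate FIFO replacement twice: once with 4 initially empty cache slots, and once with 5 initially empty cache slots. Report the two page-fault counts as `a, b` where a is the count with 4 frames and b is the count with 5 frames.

4 frames: F F F F F F . . F . . . . . → 7 faults.
5 frames: F F F F F . . . . . . . . . → 5 faults.
5 < 7: adding a frame reduced faults, as is typical.

7, 5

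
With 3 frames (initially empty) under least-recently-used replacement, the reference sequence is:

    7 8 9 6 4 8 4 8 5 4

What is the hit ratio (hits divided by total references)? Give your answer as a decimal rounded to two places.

0.30

7 -> fault, frames {7}
8 -> fault, frames {7,8}
9 -> fault, frames {7,8,9}
6 -> fault, evict 7, frames {8,9,6}
4 -> fault, evict 8, frames {9,6,4}
8 -> fault, evict 9, frames {6,4,8}
4 -> hit
8 -> hit
5 -> fault, evict 6, frames {4,8,5}
4 -> hit
Hits: 3 of 10 references → 3/10 = 0.3000.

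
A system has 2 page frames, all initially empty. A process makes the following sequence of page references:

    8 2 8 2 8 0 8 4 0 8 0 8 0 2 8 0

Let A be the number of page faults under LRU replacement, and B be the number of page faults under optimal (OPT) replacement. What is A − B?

2

Under LRU: F F . . . F . F F F . . . F F F → 9 faults.
Under OPT: F F . . . F . F . F . . . F . F → 7 faults.
A − B = 9 − 7 = 2.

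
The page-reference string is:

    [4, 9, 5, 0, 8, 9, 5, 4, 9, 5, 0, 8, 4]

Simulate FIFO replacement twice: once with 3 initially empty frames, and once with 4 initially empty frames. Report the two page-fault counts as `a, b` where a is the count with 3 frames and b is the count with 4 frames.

3 frames: F F F F F F F F . . F F . → 10 faults.
4 frames: F F F F F . . F F F F F F → 11 faults.
11 > 10: adding a frame increased faults — Belady's anomaly.

10, 11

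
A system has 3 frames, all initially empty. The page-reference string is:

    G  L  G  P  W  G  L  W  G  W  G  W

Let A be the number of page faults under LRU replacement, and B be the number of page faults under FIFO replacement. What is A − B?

Under LRU: F F . F F . F . . . . . → 5 faults.
Under FIFO: F F . F F F F . . . . . → 6 faults.
A − B = 5 − 6 = -1.

-1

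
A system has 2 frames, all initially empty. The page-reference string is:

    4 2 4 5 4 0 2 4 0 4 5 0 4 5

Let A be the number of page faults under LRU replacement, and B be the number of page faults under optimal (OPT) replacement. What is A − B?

Under LRU: F F . F . F F F F . F F F F → 11 faults.
Under OPT: F F . F . F F . F . F . F . → 8 faults.
A − B = 11 − 8 = 3.

3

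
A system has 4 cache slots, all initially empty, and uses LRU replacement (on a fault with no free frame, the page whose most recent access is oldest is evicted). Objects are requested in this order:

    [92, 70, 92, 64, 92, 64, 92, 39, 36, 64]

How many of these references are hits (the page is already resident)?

92 -> fault, frames [92]
70 -> fault, frames [92, 70]
92 -> hit
64 -> fault, frames [70, 92, 64]
92 -> hit
64 -> hit
92 -> hit
39 -> fault, frames [70, 64, 92, 39]
36 -> fault, evict 70, frames [64, 92, 39, 36]
64 -> hit
Hits: 5.

5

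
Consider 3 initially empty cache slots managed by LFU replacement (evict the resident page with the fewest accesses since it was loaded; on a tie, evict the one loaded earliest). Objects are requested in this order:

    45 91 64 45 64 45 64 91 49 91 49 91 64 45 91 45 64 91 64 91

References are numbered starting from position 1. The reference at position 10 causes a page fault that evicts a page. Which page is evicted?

49

pos 1: 45 → fault, frames (45)
pos 2: 91 → fault, frames (45 91)
pos 3: 64 → fault, frames (45 91 64)
pos 4: 45 → hit
pos 5: 64 → hit
pos 6: 45 → hit
pos 7: 64 → hit
pos 8: 91 → hit
pos 9: 49 → fault, evict 91, frames (45 64 49)
pos 10: 91 → fault, evict 49, frames (45 64 91)
At position 10, page 49 is evicted.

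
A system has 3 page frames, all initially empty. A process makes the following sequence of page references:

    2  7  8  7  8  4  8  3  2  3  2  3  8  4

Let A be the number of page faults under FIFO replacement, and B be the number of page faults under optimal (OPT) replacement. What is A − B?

Under FIFO: F F F . . F . F F . . . F F → 8 faults.
Under OPT: F F F . . F . F . . . . . F → 6 faults.
A − B = 8 − 6 = 2.

2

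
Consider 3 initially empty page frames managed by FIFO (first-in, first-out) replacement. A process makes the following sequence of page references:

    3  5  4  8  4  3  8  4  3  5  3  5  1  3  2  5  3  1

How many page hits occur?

3: miss, frames {3}
5: miss, frames {3,5}
4: miss, frames {3,5,4}
8: miss, evict 3, frames {5,4,8}
4: hit
3: miss, evict 5, frames {4,8,3}
8: hit
4: hit
3: hit
5: miss, evict 4, frames {8,3,5}
3: hit
5: hit
1: miss, evict 8, frames {3,5,1}
3: hit
2: miss, evict 3, frames {5,1,2}
5: hit
3: miss, evict 5, frames {1,2,3}
1: hit
Hits: 9.

9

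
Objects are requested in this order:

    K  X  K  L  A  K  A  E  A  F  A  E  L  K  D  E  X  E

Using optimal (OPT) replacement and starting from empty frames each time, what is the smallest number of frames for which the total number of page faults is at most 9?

f=1: 18 faults
f=2: 11 faults
f=3: 10 faults
f=4: 9 faults
f=5: 8 faults
f=6: 7 faults
f=7: 7 faults
Smallest f with faults ≤ 9 is 4.

4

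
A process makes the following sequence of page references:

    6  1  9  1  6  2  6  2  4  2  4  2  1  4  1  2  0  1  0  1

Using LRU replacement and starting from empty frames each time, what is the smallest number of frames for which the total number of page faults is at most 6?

4

f=1: 20 faults
f=2: 11 faults
f=3: 7 faults
f=4: 6 faults
f=5: 6 faults
f=6: 6 faults
Smallest f with faults ≤ 6 is 4.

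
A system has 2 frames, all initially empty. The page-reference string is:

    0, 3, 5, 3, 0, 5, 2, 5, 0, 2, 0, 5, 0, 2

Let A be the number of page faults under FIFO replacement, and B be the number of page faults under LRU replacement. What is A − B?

Under FIFO: F F F . F . F F F F . F F F → 11 faults.
Under LRU: F F F . F F F . F F . F . F → 10 faults.
A − B = 11 − 10 = 1.

1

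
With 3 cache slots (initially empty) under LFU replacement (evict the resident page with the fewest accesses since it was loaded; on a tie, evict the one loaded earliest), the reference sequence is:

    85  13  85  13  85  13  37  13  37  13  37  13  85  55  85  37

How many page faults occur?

85: miss, frames {85}
13: miss, frames {85,13}
85: hit
13: hit
85: hit
13: hit
37: miss, frames {85,13,37}
13: hit
37: hit
13: hit
37: hit
13: hit
85: hit
55: miss, evict 37, frames {85,13,55}
85: hit
37: miss, evict 55, frames {85,13,37}
Page faults: 5.

5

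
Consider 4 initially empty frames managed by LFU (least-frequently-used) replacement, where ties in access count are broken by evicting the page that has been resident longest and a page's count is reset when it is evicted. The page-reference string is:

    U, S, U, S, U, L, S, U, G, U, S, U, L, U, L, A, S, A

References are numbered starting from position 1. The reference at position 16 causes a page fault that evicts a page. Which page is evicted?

pos 1: U → miss, frames [U]
pos 2: S → miss, frames [U, S]
pos 3: U → hit
pos 4: S → hit
pos 5: U → hit
pos 6: L → miss, frames [U, S, L]
pos 7: S → hit
pos 8: U → hit
pos 9: G → miss, frames [U, S, L, G]
pos 10: U → hit
pos 11: S → hit
pos 12: U → hit
pos 13: L → hit
pos 14: U → hit
pos 15: L → hit
pos 16: A → miss, evict G, frames [U, S, L, A]
At position 16, page G is evicted.

G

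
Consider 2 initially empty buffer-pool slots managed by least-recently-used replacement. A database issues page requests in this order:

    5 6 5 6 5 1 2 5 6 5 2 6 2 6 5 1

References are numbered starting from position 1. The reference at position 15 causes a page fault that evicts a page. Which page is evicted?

pos 1: 5 → miss, frames {5}
pos 2: 6 → miss, frames {5,6}
pos 3: 5 → hit
pos 4: 6 → hit
pos 5: 5 → hit
pos 6: 1 → miss, evict 6, frames {5,1}
pos 7: 2 → miss, evict 5, frames {1,2}
pos 8: 5 → miss, evict 1, frames {2,5}
pos 9: 6 → miss, evict 2, frames {5,6}
pos 10: 5 → hit
pos 11: 2 → miss, evict 6, frames {5,2}
pos 12: 6 → miss, evict 5, frames {2,6}
pos 13: 2 → hit
pos 14: 6 → hit
pos 15: 5 → miss, evict 2, frames {6,5}
At position 15, page 2 is evicted.

2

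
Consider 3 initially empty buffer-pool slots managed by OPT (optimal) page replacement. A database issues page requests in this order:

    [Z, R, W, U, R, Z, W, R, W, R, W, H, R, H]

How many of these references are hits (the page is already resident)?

Z: miss, frames (Z)
R: miss, frames (Z R)
W: miss, frames (Z R W)
U: miss, evict W, frames (Z R U)
R: hit
Z: hit
W: miss, evict U, frames (Z R W)
R: hit
W: hit
R: hit
W: hit
H: miss, evict W, frames (Z R H)
R: hit
H: hit
Hits: 8.

8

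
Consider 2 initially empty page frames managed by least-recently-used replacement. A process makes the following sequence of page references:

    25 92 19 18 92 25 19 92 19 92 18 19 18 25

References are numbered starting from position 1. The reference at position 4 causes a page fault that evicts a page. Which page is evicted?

pos 1: 25 → fault, frames (25)
pos 2: 92 → fault, frames (25 92)
pos 3: 19 → fault, evict 25, frames (92 19)
pos 4: 18 → fault, evict 92, frames (19 18)
At position 4, page 92 is evicted.

92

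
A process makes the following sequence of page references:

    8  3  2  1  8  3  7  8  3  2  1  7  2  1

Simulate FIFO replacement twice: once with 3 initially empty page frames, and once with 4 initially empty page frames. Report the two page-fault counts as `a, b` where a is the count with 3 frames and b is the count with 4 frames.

9, 10

3 frames: F F F F F F F . . F F . . . → 9 faults.
4 frames: F F F F . . F F F F F F . . → 10 faults.
10 > 9: adding a frame increased faults — Belady's anomaly.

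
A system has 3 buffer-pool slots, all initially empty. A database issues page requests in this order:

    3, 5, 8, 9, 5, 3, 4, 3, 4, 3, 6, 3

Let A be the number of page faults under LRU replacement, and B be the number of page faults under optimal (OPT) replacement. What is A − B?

1

Under LRU: F F F F . F F . . . F . → 7 faults.
Under OPT: F F F F . . F . . . F . → 6 faults.
A − B = 7 − 6 = 1.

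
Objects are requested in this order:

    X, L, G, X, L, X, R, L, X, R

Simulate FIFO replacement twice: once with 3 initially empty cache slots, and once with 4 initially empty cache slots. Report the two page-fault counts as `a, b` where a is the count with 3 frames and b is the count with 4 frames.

3 frames: F F F . . . F . F . → 5 faults.
4 frames: F F F . . . F . . . → 4 faults.
4 < 5: adding a frame reduced faults, as is typical.

5, 4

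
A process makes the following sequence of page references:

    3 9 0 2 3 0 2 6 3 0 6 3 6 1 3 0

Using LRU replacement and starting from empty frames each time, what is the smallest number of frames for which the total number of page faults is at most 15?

2

f=1: 16 faults
f=2: 15 faults
f=3: 10 faults
f=4: 6 faults
f=5: 6 faults
f=6: 6 faults
Smallest f with faults ≤ 15 is 2.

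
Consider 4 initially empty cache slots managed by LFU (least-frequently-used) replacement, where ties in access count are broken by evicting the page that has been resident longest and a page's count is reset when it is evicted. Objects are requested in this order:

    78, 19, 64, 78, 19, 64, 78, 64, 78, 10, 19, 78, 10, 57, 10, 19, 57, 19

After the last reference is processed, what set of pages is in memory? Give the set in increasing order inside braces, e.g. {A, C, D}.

{19, 57, 64, 78}

78 -> fault, frames {78}
19 -> fault, frames {78,19}
64 -> fault, frames {78,19,64}
78 -> hit
19 -> hit
64 -> hit
78 -> hit
64 -> hit
78 -> hit
10 -> fault, frames {78,19,64,10}
19 -> hit
78 -> hit
10 -> hit
57 -> fault, evict 10, frames {78,19,64,57}
10 -> fault, evict 57, frames {78,19,64,10}
19 -> hit
57 -> fault, evict 10, frames {78,19,64,57}
19 -> hit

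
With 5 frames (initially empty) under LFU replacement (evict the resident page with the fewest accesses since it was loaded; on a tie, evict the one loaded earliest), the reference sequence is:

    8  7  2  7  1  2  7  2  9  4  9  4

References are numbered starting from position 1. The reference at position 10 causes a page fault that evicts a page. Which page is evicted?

pos 1: 8: fault, frames (8)
pos 2: 7: fault, frames (8 7)
pos 3: 2: fault, frames (8 7 2)
pos 4: 7: hit
pos 5: 1: fault, frames (8 7 2 1)
pos 6: 2: hit
pos 7: 7: hit
pos 8: 2: hit
pos 9: 9: fault, frames (8 7 2 1 9)
pos 10: 4: fault, evict 8, frames (7 2 1 9 4)
At position 10, page 8 is evicted.

8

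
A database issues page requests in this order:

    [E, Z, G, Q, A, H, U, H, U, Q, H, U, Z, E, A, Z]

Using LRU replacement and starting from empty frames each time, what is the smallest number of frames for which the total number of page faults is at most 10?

4

f=1: 16 faults
f=2: 14 faults
f=3: 11 faults
f=4: 10 faults
f=5: 10 faults
f=6: 8 faults
f=7: 7 faults
Smallest f with faults ≤ 10 is 4.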